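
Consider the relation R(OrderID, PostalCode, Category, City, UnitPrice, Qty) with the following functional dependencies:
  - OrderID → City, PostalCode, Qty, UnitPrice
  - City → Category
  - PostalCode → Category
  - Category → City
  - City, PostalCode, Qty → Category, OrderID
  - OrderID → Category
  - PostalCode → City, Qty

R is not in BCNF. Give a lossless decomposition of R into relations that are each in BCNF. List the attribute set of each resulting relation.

Candidate keys of the original relation: {OrderID}, {PostalCode}.
{Category, City, OrderID, PostalCode, Qty, UnitPrice}: {City} determines {Category, City} here but is not a superkey — split on City → Category, giving {Category, City} and {City, OrderID, PostalCode, Qty, UnitPrice}.
{Category, City}: every determinant is a superkey — BCNF.
{City, OrderID, PostalCode, Qty, UnitPrice}: every determinant is a superkey — BCNF.

{Category, City}; {City, OrderID, PostalCode, Qty, UnitPrice}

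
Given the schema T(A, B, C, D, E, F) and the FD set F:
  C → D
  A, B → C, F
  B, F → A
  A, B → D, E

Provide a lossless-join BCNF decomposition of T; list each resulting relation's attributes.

Candidate keys of the original relation: {A, B}, {B, F}.
In {A, B, C, D, E, F}, {C} is not a superkey ({C}⁺ restricted to this set is {C, D}), so split on C → D into {C, D} and {A, B, C, E, F}.
{C, D} is in BCNF.
{A, B, C, E, F} is in BCNF.

{A, B, C, E, F}; {C, D}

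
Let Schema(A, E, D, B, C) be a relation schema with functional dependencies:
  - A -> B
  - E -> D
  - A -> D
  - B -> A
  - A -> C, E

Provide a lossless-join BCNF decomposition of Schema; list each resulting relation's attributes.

Candidate keys of the original relation: {A}, {B}.
Within {A, B, C, D, E}: {E}⁺ ∩ {A, B, C, D, E} = {D, E}, not the whole set, so E -> D violates BCNF; decompose into {D, E} and {A, B, C, E}.
{D, E}: every determinant is a superkey — BCNF.
{A, B, C, E}: every determinant is a superkey — BCNF.

{A, B, C, E}; {D, E}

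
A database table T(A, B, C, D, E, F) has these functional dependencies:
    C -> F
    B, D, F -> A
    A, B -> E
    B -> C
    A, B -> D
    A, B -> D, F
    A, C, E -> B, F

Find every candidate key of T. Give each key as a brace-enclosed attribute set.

{A, B}, {A, C, E}, {B, D}

{A, B}⁺ = {A, B, C, D, E, F}, which is every attribute, so {A, B} is a candidate key.
{B, D}⁺ = {A, B, C, D, E, F}, which is every attribute, so {B, D} is a candidate key.
{A, C, E}⁺ = {A, B, C, D, E, F}, which is every attribute, so {A, C, E} is a candidate key.
No proper subset of any of these is a key, and no other minimal superkey exists.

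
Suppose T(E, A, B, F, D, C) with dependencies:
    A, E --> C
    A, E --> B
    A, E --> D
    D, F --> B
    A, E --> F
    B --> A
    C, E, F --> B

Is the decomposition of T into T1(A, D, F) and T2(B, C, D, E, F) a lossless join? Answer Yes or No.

The shared attributes are {D, F} and {D, F}⁺ = {A, B, D, F}.
Since T1 ⊆ {A, B, D, F}, the intersection is a superkey of T1; the decomposition is lossless.

Yes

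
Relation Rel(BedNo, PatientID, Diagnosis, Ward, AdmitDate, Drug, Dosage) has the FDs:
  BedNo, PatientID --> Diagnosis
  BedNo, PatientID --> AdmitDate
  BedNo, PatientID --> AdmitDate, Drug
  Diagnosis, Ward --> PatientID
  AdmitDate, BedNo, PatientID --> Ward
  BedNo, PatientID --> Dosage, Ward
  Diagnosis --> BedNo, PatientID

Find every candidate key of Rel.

{BedNo, PatientID}, {Diagnosis}

{Diagnosis} is a candidate key since {Diagnosis}⁺ = {AdmitDate, BedNo, Diagnosis, Dosage, Drug, PatientID, Ward} covers every attribute.
{BedNo, PatientID} is a candidate key since {BedNo, PatientID}⁺ = {AdmitDate, BedNo, Diagnosis, Dosage, Drug, PatientID, Ward} covers every attribute.
These are minimal and exhaustive — every other superkey contains one of them.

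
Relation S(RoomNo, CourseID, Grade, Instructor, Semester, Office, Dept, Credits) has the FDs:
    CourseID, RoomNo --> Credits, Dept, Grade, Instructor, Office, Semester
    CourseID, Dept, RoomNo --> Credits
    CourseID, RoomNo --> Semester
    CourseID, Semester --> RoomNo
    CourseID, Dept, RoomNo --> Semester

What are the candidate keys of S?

{CourseID, RoomNo}, {CourseID, Semester}

No FD produces {CourseID}, so it must be in every candidate key.
{CourseID, RoomNo} is a candidate key since {CourseID, RoomNo}⁺ = {CourseID, Credits, Dept, Grade, Instructor, Office, RoomNo, Semester} covers every attribute.
{CourseID, Semester} is a candidate key since {CourseID, Semester}⁺ = {CourseID, Credits, Dept, Grade, Instructor, Office, RoomNo, Semester} covers every attribute.
No proper subset of any of these is a key, and no other minimal superkey exists.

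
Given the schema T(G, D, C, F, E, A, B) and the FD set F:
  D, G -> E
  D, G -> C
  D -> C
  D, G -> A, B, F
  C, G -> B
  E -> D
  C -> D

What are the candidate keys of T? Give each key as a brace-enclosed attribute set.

{C, G}, {D, G}, {E, G}

{G} never appears on the right of any FD, so every key must include it.
{C, G} is a candidate key since {C, G}⁺ = {A, B, C, D, E, F, G} covers every attribute.
{D, G} is a candidate key since {D, G}⁺ = {A, B, C, D, E, F, G} covers every attribute.
{E, G} is a candidate key since {E, G}⁺ = {A, B, C, D, E, F, G} covers every attribute.
These are minimal and exhaustive — every other superkey contains one of them.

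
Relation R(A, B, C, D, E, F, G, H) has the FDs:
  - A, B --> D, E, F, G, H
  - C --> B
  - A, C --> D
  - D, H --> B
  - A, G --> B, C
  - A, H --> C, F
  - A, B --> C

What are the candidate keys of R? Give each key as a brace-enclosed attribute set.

No FD produces {A}, so it must be in every candidate key.
{A, B}⁺ = {A, B, C, D, E, F, G, H}, which is every attribute, so {A, B} is a candidate key.
{A, C}⁺ = {A, B, C, D, E, F, G, H}, which is every attribute, so {A, C} is a candidate key.
{A, G}⁺ = {A, B, C, D, E, F, G, H}, which is every attribute, so {A, G} is a candidate key.
{A, H}⁺ = {A, B, C, D, E, F, G, H}, which is every attribute, so {A, H} is a candidate key.
No proper subset of any of these is a key, and no other minimal superkey exists.

{A, B}, {A, C}, {A, G}, {A, H}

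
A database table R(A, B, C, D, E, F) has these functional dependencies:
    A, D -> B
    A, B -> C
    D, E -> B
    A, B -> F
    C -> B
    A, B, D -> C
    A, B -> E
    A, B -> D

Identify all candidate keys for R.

{A, B}, {A, C}, {A, D}

No FD produces {A}, so it must be in every candidate key.
{A, B}⁺ = {A, B, C, D, E, F} — all of the relation — so {A, B} is a candidate key.
{A, C}⁺ = {A, B, C, D, E, F} — all of the relation — so {A, C} is a candidate key.
{A, D}⁺ = {A, B, C, D, E, F} — all of the relation — so {A, D} is a candidate key.
These are minimal and exhaustive — every other superkey contains one of them.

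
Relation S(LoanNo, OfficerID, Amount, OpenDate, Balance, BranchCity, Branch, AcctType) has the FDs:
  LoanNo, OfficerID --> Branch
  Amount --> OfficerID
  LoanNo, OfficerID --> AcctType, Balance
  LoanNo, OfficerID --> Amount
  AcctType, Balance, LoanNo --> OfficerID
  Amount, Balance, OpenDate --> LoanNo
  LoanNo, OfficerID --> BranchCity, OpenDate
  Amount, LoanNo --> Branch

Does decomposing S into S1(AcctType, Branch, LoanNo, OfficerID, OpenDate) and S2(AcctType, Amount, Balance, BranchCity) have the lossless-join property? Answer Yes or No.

The shared attributes are {AcctType} and {AcctType}⁺ = {AcctType}.
S1 ⊄ {AcctType} and S2 ⊄ {AcctType}, so the split is lossy.

No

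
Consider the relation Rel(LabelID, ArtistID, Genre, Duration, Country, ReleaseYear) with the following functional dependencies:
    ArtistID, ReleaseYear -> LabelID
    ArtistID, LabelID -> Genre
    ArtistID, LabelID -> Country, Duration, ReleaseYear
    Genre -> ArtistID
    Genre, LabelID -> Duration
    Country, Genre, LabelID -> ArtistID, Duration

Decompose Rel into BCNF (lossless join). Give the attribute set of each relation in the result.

{ArtistID, Genre}; {Country, Duration, Genre, LabelID, ReleaseYear}

Candidate keys of the original relation: {ArtistID, LabelID}, {ArtistID, ReleaseYear}, {Genre, LabelID}, {Genre, ReleaseYear}.
{ArtistID, Country, Duration, Genre, LabelID, ReleaseYear}: {Genre} determines {ArtistID, Genre} here but is not a superkey — split on Genre -> ArtistID, giving {ArtistID, Genre} and {Country, Duration, Genre, LabelID, ReleaseYear}.
{ArtistID, Genre}: every determinant is a superkey — BCNF.
{Country, Duration, Genre, LabelID, ReleaseYear}: every determinant is a superkey — BCNF.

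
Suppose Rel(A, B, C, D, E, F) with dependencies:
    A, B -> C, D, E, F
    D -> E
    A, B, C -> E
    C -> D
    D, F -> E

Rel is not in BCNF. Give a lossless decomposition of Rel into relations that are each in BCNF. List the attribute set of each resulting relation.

Candidate key of the original relation: {A, B}.
{A, B, C, D, E, F}: {D} determines {D, E} here but is not a superkey — split on D -> E, giving {D, E} and {A, B, C, D, F}.
{D, E} has no BCNF violation.
{A, B, C, D, F}: {C} determines {C, D} here but is not a superkey — split on C -> D, giving {C, D} and {A, B, C, F}.
{C, D} has no BCNF violation.
{A, B, C, F} has no BCNF violation.

{A, B, C, F}; {C, D}; {D, E}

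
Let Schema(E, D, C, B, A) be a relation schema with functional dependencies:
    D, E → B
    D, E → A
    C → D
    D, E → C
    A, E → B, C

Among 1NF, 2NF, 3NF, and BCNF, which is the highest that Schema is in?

Candidate keys: {A, E}, {C, E}, {D, E}. Prime attributes: {A, C, D, E}.
C → D: {C}⁺ = {C, D}, which is not all of the attributes, so the left side is not a superkey — BCNF is violated.
But every attribute on its right side ({D}) is prime, and the same holds for every other non-superkey FD, so 3NF still holds.

3NF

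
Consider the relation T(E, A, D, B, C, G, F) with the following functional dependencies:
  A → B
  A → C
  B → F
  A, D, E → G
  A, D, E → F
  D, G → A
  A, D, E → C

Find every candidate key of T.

{A, D, E}, {D, E, G}

No FD produces {D, E}, so they must be in every candidate key.
{A, D, E}⁺ = {A, B, C, D, E, F, G} — all of the relation — so {A, D, E} is a candidate key.
{D, E, G}⁺ = {A, B, C, D, E, F, G} — all of the relation — so {D, E, G} is a candidate key.
Any other superkey properly contains one of these, so there are no further candidate keys.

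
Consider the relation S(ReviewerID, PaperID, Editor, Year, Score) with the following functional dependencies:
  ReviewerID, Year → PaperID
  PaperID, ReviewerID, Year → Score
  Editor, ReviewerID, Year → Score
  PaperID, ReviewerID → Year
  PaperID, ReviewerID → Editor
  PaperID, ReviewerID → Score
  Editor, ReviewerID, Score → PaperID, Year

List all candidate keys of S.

Attributes never on any right-hand side: {ReviewerID} — every candidate key must contain it.
{PaperID, ReviewerID}⁺ = {Editor, PaperID, ReviewerID, Score, Year} — all of the relation — so {PaperID, ReviewerID} is a candidate key.
{ReviewerID, Year}⁺ = {Editor, PaperID, ReviewerID, Score, Year} — all of the relation — so {ReviewerID, Year} is a candidate key.
{Editor, ReviewerID, Score}⁺ = {Editor, PaperID, ReviewerID, Score, Year} — all of the relation — so {Editor, ReviewerID, Score} is a candidate key.
No proper subset of any of these is a key, and no other minimal superkey exists.

{Editor, ReviewerID, Score}, {PaperID, ReviewerID}, {ReviewerID, Year}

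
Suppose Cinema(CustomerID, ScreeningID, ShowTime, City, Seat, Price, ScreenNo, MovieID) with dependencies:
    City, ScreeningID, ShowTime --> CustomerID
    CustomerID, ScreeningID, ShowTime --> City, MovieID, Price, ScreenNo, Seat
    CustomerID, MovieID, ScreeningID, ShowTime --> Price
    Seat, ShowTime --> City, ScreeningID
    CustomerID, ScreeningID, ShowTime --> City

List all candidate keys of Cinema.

{City, ScreeningID, ShowTime}, {CustomerID, ScreeningID, ShowTime}, {Seat, ShowTime}

Attributes never on any right-hand side: {ShowTime} — every candidate key must contain it.
{Seat, ShowTime} is a candidate key since {Seat, ShowTime}⁺ = {City, CustomerID, MovieID, Price, ScreenNo, ScreeningID, Seat, ShowTime} covers every attribute.
{City, ScreeningID, ShowTime} is a candidate key since {City, ScreeningID, ShowTime}⁺ = {City, CustomerID, MovieID, Price, ScreenNo, ScreeningID, Seat, ShowTime} covers every attribute.
{CustomerID, ScreeningID, ShowTime} is a candidate key since {CustomerID, ScreeningID, ShowTime}⁺ = {City, CustomerID, MovieID, Price, ScreenNo, ScreeningID, Seat, ShowTime} covers every attribute.
These are minimal and exhaustive — every other superkey contains one of them.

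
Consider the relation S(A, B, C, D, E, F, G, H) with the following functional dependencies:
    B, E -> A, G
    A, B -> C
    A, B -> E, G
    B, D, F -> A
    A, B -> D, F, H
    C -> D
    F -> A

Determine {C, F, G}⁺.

Start with {C, F, G}.
C -> D applies; add {D} → now {C, D, F, G}.
F -> A applies; add {A} → now {A, C, D, F, G}.
No further FD applies.

{A, C, D, F, G}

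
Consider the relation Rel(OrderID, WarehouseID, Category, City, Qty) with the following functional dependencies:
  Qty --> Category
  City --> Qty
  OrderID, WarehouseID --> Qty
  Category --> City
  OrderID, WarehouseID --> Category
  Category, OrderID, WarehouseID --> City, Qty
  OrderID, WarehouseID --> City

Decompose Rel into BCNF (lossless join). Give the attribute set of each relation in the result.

{Category, City, Qty}; {OrderID, Qty, WarehouseID}

Candidate key of the original relation: {OrderID, WarehouseID}.
In {Category, City, OrderID, Qty, WarehouseID}, {Qty} is not a superkey ({Qty}⁺ restricted to this set is {Category, City, Qty}), so split on Qty --> Category, City into {Category, City, Qty} and {OrderID, Qty, WarehouseID}.
{Category, City, Qty} is in BCNF.
{OrderID, Qty, WarehouseID} is in BCNF.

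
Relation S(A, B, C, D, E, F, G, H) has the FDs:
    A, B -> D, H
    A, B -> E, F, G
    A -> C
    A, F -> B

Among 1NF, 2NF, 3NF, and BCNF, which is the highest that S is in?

Candidate keys: {A, B}, {A, F}. Prime attributes: {A, B, F}.
A -> C: {A}⁺ = {A, C}, which is not all of the attributes, so the left side is not a superkey — BCNF is violated.
A -> C has non-prime {C} on the right and a non-superkey on the left, so 3NF fails.
The proper key subset {A} of {A, B} determines non-prime {C}, so the relation is not even in 2NF.

1NF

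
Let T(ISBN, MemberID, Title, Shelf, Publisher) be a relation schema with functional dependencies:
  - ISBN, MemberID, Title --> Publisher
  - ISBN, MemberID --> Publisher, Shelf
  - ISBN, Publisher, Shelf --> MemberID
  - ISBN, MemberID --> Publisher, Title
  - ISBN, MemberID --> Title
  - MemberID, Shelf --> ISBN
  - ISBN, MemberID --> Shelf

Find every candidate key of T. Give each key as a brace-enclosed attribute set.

{ISBN, MemberID}, {ISBN, Publisher, Shelf}, {MemberID, Shelf}

{ISBN, MemberID} is a candidate key since {ISBN, MemberID}⁺ = {ISBN, MemberID, Publisher, Shelf, Title} covers every attribute.
{MemberID, Shelf} is a candidate key since {MemberID, Shelf}⁺ = {ISBN, MemberID, Publisher, Shelf, Title} covers every attribute.
{ISBN, Publisher, Shelf} is a candidate key since {ISBN, Publisher, Shelf}⁺ = {ISBN, MemberID, Publisher, Shelf, Title} covers every attribute.
Any other superkey properly contains one of these, so there are no further candidate keys.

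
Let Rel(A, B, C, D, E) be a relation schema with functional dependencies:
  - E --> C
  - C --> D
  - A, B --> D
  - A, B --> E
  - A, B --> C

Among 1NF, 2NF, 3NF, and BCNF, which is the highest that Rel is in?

Candidate key: {A, B}. Prime attributes: {A, B}.
E --> C breaks BCNF: {E}⁺ = {C, D, E}, so {E} is not a superkey.
E --> C determines the non-prime attribute {C} from a non-superkey — 3NF is violated.
Checking every proper subset of each key, none determines a non-prime attribute — 2NF is satisfied.

2NF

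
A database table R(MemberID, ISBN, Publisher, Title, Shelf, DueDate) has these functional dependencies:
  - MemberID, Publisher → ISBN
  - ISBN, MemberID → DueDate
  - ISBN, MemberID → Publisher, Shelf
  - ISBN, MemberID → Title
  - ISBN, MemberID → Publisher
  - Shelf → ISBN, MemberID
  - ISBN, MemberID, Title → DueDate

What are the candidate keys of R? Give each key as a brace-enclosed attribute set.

Closure of {Shelf} is {DueDate, ISBN, MemberID, Publisher, Shelf, Title}, the whole schema; {Shelf} is a candidate key.
Closure of {ISBN, MemberID} is {DueDate, ISBN, MemberID, Publisher, Shelf, Title}, the whole schema; {ISBN, MemberID} is a candidate key.
Closure of {MemberID, Publisher} is {DueDate, ISBN, MemberID, Publisher, Shelf, Title}, the whole schema; {MemberID, Publisher} is a candidate key.
No proper subset of any of these is a key, and no other minimal superkey exists.

{ISBN, MemberID}, {MemberID, Publisher}, {Shelf}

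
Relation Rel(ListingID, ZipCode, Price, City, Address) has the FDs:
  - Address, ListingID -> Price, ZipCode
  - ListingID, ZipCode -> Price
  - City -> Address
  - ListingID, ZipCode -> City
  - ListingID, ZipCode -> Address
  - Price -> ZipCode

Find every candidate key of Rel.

{Address, ListingID}, {City, ListingID}, {ListingID, Price}, {ListingID, ZipCode}

Attributes never on any right-hand side: {ListingID} — every candidate key must contain it.
{Address, ListingID}⁺ = {Address, City, ListingID, Price, ZipCode}, which is every attribute, so {Address, ListingID} is a candidate key.
{City, ListingID}⁺ = {Address, City, ListingID, Price, ZipCode}, which is every attribute, so {City, ListingID} is a candidate key.
{ListingID, Price}⁺ = {Address, City, ListingID, Price, ZipCode}, which is every attribute, so {ListingID, Price} is a candidate key.
{ListingID, ZipCode}⁺ = {Address, City, ListingID, Price, ZipCode}, which is every attribute, so {ListingID, ZipCode} is a candidate key.
No proper subset of any of these is a key, and no other minimal superkey exists.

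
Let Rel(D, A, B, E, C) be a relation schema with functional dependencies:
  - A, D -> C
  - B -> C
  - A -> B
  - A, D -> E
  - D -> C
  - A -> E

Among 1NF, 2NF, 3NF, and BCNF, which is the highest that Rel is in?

1NF

Candidate key: {A, D}. Prime attributes: {A, D}.
B -> C breaks BCNF: {B}⁺ = {B, C}, so {B} is not a superkey.
B -> C has non-prime {C} on the right and a non-superkey on the left, so 3NF fails.
The proper key subset {A} of {A, D} determines non-prime {B, C, E}, so the relation is not even in 2NF.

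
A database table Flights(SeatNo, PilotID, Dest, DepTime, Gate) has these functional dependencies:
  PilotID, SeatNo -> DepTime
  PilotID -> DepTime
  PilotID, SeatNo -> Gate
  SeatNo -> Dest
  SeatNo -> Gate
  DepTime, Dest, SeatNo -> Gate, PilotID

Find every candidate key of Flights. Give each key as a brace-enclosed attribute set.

Attributes never on any right-hand side: {SeatNo} — every candidate key must contain it.
Closure of {DepTime, SeatNo} is {DepTime, Dest, Gate, PilotID, SeatNo}, the whole schema; {DepTime, SeatNo} is a candidate key.
Closure of {PilotID, SeatNo} is {DepTime, Dest, Gate, PilotID, SeatNo}, the whole schema; {PilotID, SeatNo} is a candidate key.
These are minimal and exhaustive — every other superkey contains one of them.

{DepTime, SeatNo}, {PilotID, SeatNo}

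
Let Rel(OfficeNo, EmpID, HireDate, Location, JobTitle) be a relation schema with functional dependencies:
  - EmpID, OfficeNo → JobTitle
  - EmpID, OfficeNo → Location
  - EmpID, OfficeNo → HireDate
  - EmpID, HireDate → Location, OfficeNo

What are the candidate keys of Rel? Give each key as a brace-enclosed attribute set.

No FD produces {EmpID}, so it must be in every candidate key.
{EmpID, HireDate}⁺ = {EmpID, HireDate, JobTitle, Location, OfficeNo} — all of the relation — so {EmpID, HireDate} is a candidate key.
{EmpID, OfficeNo}⁺ = {EmpID, HireDate, JobTitle, Location, OfficeNo} — all of the relation — so {EmpID, OfficeNo} is a candidate key.
Any other superkey properly contains one of these, so there are no further candidate keys.

{EmpID, HireDate}, {EmpID, OfficeNo}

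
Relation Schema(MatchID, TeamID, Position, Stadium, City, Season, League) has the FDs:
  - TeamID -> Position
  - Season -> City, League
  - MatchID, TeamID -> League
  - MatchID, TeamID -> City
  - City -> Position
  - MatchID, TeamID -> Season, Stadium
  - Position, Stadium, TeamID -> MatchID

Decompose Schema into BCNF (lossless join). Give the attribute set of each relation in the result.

{City, League, Season}; {MatchID, Season, Stadium, TeamID}; {Position, TeamID}

Candidate keys of the original relation: {MatchID, TeamID}, {Stadium, TeamID}.
Within {City, League, MatchID, Position, Season, Stadium, TeamID}: {TeamID}⁺ ∩ {City, League, MatchID, Position, Season, Stadium, TeamID} = {Position, TeamID}, not the whole set, so TeamID -> Position violates BCNF; decompose into {Position, TeamID} and {City, League, MatchID, Season, Stadium, TeamID}.
{Position, TeamID}: every determinant is a superkey — BCNF.
Within {City, League, MatchID, Season, Stadium, TeamID}: {Season}⁺ ∩ {City, League, MatchID, Season, Stadium, TeamID} = {City, League, Season}, not the whole set, so Season -> City, League violates BCNF; decompose into {City, League, Season} and {MatchID, Season, Stadium, TeamID}.
{City, League, Season}: every determinant is a superkey — BCNF.
{MatchID, Season, Stadium, TeamID}: every determinant is a superkey — BCNF.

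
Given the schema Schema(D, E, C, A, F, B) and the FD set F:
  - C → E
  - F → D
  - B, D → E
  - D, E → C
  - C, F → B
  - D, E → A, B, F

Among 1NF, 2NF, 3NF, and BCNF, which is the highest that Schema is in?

3NF

Candidate keys: {B, D}, {B, F}, {C, D}, {C, F}, {D, E}, {E, F}. Prime attributes: {B, C, D, E, F}.
For C → E we have {C}⁺ = {C, E}; {C} is not a superkey, so BCNF fails.
Since {E} ⊆ prime attributes and every other non-superkey FD also has a prime right side, the schema is in 3NF.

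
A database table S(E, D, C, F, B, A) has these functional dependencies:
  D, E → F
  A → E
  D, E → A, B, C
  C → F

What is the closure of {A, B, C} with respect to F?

Start with {A, B, C}.
A → E applies; add {E} → now {A, B, C, E}.
C → F applies; add {F} → now {A, B, C, E, F}.
No further FD applies.

{A, B, C, E, F}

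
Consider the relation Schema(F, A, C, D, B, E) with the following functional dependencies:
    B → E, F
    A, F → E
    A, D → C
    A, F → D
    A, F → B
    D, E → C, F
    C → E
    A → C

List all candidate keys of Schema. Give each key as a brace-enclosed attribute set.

No FD produces {A}, so it must be in every candidate key.
{A, B} is a candidate key since {A, B}⁺ = {A, B, C, D, E, F} covers every attribute.
{A, D} is a candidate key since {A, D}⁺ = {A, B, C, D, E, F} covers every attribute.
{A, F} is a candidate key since {A, F}⁺ = {A, B, C, D, E, F} covers every attribute.
Any other superkey properly contains one of these, so there are no further candidate keys.

{A, B}, {A, D}, {A, F}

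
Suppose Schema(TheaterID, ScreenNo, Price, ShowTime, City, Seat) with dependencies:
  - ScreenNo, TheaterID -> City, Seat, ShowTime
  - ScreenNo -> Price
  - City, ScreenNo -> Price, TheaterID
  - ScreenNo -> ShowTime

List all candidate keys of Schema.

{City, ScreenNo}, {ScreenNo, TheaterID}

No FD produces {ScreenNo}, so it must be in every candidate key.
{City, ScreenNo} is a candidate key since {City, ScreenNo}⁺ = {City, Price, ScreenNo, Seat, ShowTime, TheaterID} covers every attribute.
{ScreenNo, TheaterID} is a candidate key since {ScreenNo, TheaterID}⁺ = {City, Price, ScreenNo, Seat, ShowTime, TheaterID} covers every attribute.
These are minimal and exhaustive — every other superkey contains one of them.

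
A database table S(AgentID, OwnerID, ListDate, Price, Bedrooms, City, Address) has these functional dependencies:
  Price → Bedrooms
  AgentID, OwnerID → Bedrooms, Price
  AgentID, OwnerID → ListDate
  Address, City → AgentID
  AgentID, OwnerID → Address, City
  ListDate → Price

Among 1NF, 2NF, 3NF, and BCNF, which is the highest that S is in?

Candidate keys: {Address, City, OwnerID}, {AgentID, OwnerID}. Prime attributes: {Address, AgentID, City, OwnerID}.
Price → Bedrooms: {Price}⁺ = {Bedrooms, Price}, which is not all of the attributes, so the left side is not a superkey — BCNF is violated.
Price → Bedrooms has non-prime {Bedrooms} on the right and a non-superkey on the left, so 3NF fails.
No non-prime attribute depends on a proper subset of any candidate key, so 2NF holds.

2NF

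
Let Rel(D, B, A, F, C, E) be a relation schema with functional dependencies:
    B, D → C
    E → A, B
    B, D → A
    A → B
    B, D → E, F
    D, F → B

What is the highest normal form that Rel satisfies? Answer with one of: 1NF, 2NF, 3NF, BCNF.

3NF

Candidate keys: {A, D}, {B, D}, {D, E}, {D, F}. Prime attributes: {A, B, D, E, F}.
For E → A, B we have {E}⁺ = {A, B, E}; {E} is not a superkey, so BCNF fails.
Since {A, B} ⊆ prime attributes and every other non-superkey FD also has a prime right side, the schema is in 3NF.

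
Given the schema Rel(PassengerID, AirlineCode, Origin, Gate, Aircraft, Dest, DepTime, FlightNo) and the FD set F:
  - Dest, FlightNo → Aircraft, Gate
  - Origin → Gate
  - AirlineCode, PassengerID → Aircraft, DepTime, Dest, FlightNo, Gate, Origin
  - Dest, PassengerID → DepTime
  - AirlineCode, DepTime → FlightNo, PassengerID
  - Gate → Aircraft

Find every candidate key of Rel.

{AirlineCode, DepTime}, {AirlineCode, PassengerID}

Attributes never on any right-hand side: {AirlineCode} — every candidate key must contain it.
{AirlineCode, DepTime}⁺ = {Aircraft, AirlineCode, DepTime, Dest, FlightNo, Gate, Origin, PassengerID} — all of the relation — so {AirlineCode, DepTime} is a candidate key.
{AirlineCode, PassengerID}⁺ = {Aircraft, AirlineCode, DepTime, Dest, FlightNo, Gate, Origin, PassengerID} — all of the relation — so {AirlineCode, PassengerID} is a candidate key.
These are minimal and exhaustive — every other superkey contains one of them.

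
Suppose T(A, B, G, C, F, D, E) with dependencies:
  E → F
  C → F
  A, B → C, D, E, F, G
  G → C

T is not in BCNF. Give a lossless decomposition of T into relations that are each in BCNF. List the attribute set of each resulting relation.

Candidate key of the original relation: {A, B}.
In {A, B, C, D, E, F, G}, {E} is not a superkey ({E}⁺ restricted to this set is {E, F}), so split on E → F into {E, F} and {A, B, C, D, E, G}.
{E, F} has no BCNF violation.
In {A, B, C, D, E, G}, {G} is not a superkey ({G}⁺ restricted to this set is {C, G}), so split on G → C into {C, G} and {A, B, D, E, G}.
{C, G} has no BCNF violation.
{A, B, D, E, G} has no BCNF violation.

{A, B, D, E, G}; {C, G}; {E, F}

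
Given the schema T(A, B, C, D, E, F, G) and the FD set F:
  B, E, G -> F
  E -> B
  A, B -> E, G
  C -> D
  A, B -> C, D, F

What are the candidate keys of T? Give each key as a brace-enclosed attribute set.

{A, B}, {A, E}

No FD produces {A}, so it must be in every candidate key.
{A, B}⁺ = {A, B, C, D, E, F, G} — all of the relation — so {A, B} is a candidate key.
{A, E}⁺ = {A, B, C, D, E, F, G} — all of the relation — so {A, E} is a candidate key.
These are minimal and exhaustive — every other superkey contains one of them.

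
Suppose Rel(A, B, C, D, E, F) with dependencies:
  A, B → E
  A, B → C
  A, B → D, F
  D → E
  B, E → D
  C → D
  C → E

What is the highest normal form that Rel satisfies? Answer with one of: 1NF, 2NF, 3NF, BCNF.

2NF

Candidate key: {A, B}. Prime attributes: {A, B}.
D → E: {D}⁺ = {D, E}, which is not all of the attributes, so the left side is not a superkey — BCNF is violated.
Because {E} is non-prime and the left side of D → E is not a superkey, the relation is not in 3NF.
No non-prime attribute depends on a proper subset of any candidate key, so 2NF holds.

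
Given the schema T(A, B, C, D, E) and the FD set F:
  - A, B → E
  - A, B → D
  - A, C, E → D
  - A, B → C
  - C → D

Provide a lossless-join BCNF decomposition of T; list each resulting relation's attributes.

Candidate key of the original relation: {A, B}.
Within {A, B, C, D, E}: {A, C, E}⁺ ∩ {A, B, C, D, E} = {A, C, D, E}, not the whole set, so A, C, E → D violates BCNF; decompose into {A, C, D, E} and {A, B, C, E}.
Within {A, C, D, E}: {C}⁺ ∩ {A, C, D, E} = {C, D}, not the whole set, so C → D violates BCNF; decompose into {C, D} and {A, C, E}.
{C, D}: every determinant is a superkey — BCNF.
{A, C, E}: every determinant is a superkey — BCNF.
{A, B, C, E}: every determinant is a superkey — BCNF.

{A, B, C, E}; {C, D}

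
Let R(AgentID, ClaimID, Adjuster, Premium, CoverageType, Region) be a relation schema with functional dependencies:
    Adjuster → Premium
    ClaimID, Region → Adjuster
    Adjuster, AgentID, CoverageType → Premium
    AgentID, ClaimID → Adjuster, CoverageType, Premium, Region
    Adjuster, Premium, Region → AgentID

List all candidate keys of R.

{AgentID, ClaimID}, {ClaimID, Region}

Attributes never on any right-hand side: {ClaimID} — every candidate key must contain it.
{AgentID, ClaimID}⁺ = {Adjuster, AgentID, ClaimID, CoverageType, Premium, Region} — all of the relation — so {AgentID, ClaimID} is a candidate key.
{ClaimID, Region}⁺ = {Adjuster, AgentID, ClaimID, CoverageType, Premium, Region} — all of the relation — so {ClaimID, Region} is a candidate key.
Any other superkey properly contains one of these, so there are no further candidate keys.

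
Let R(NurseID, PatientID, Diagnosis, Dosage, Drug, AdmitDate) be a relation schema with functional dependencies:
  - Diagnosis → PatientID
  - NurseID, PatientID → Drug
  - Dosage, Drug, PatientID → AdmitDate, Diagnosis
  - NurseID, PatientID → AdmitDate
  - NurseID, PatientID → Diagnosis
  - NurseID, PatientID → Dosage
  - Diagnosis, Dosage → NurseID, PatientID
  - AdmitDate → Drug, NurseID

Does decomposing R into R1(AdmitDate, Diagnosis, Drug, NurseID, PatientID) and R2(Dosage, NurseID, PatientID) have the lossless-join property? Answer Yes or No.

Yes

Common attributes: {NurseID, PatientID}; their closure is {AdmitDate, Diagnosis, Dosage, Drug, NurseID, PatientID}.
This includes all of R1, so the common attributes are a superkey of R1 — the join is lossless.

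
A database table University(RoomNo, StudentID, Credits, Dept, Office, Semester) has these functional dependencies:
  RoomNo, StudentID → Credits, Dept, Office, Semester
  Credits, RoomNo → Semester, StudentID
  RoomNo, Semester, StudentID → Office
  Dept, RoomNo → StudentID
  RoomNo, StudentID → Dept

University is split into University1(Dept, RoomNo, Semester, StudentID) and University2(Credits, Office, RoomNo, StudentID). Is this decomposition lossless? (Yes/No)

Yes

Common attributes: {RoomNo, StudentID}; their closure is {Credits, Dept, Office, RoomNo, Semester, StudentID}.
Since University1 ⊆ {Credits, Dept, Office, RoomNo, Semester, StudentID}, the intersection is a superkey of University1; the decomposition is lossless.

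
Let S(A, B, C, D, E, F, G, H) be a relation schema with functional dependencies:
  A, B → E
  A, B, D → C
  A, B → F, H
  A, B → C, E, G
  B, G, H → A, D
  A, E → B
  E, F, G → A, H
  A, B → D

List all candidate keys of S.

{A, B}, {A, E}, {B, G, H}, {E, F, G}

{A, B}⁺ = {A, B, C, D, E, F, G, H}, which is every attribute, so {A, B} is a candidate key.
{A, E}⁺ = {A, B, C, D, E, F, G, H}, which is every attribute, so {A, E} is a candidate key.
{B, G, H}⁺ = {A, B, C, D, E, F, G, H}, which is every attribute, so {B, G, H} is a candidate key.
{E, F, G}⁺ = {A, B, C, D, E, F, G, H}, which is every attribute, so {E, F, G} is a candidate key.
These are minimal and exhaustive — every other superkey contains one of them.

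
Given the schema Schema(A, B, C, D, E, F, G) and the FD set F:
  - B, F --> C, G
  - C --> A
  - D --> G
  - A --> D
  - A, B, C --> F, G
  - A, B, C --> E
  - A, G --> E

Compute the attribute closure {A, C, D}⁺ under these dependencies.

{A, C, D, E, G}

Start with {A, C, D}.
D --> G applies; add {G} → now {A, C, D, G}.
A, G --> E applies; add {E} → now {A, C, D, E, G}.
No further FD applies.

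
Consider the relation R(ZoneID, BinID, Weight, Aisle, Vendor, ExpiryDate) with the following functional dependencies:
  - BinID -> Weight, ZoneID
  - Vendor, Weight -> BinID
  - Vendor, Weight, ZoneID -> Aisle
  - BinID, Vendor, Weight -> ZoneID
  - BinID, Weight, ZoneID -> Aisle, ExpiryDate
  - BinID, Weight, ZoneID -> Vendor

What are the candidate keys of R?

{BinID}⁺ = {Aisle, BinID, ExpiryDate, Vendor, Weight, ZoneID}, which is every attribute, so {BinID} is a candidate key.
{Vendor, Weight}⁺ = {Aisle, BinID, ExpiryDate, Vendor, Weight, ZoneID}, which is every attribute, so {Vendor, Weight} is a candidate key.
Any other superkey properly contains one of these, so there are no further candidate keys.

{BinID}, {Vendor, Weight}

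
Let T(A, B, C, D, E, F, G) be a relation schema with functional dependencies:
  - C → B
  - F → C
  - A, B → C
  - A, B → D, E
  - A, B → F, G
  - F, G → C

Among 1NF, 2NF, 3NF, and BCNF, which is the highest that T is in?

Candidate keys: {A, B}, {A, C}, {A, F}. Prime attributes: {A, B, C, F}.
C → B breaks BCNF: {C}⁺ = {B, C}, so {C} is not a superkey.
Since {B} ⊆ prime attributes and every other non-superkey FD also has a prime right side, the schema is in 3NF.

3NF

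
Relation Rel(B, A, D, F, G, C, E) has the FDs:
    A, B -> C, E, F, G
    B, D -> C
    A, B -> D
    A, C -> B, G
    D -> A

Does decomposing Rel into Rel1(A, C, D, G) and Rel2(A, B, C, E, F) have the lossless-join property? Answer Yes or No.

Yes

The shared attributes are {A, C} and {A, C}⁺ = {A, B, C, D, E, F, G}.
Rel1 is contained in that closure, so Rel1 ∩ Rel2 -> Rel1 holds and the join is lossless.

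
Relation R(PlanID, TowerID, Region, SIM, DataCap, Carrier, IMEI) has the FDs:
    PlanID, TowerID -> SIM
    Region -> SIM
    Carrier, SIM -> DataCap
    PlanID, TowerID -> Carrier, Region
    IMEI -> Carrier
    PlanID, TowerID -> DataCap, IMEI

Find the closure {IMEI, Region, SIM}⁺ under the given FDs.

{Carrier, DataCap, IMEI, Region, SIM}

Start with {IMEI, Region, SIM}.
IMEI -> Carrier applies; add {Carrier} → now {Carrier, IMEI, Region, SIM}.
Carrier, SIM -> DataCap applies; add {DataCap} → now {Carrier, DataCap, IMEI, Region, SIM}.
No further FD applies.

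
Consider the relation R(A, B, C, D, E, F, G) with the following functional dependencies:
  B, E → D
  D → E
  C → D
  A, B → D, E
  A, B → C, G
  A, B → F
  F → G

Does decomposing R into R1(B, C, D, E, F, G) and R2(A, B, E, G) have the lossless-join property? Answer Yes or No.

No

R1 ∩ R2 = {B, E, G}; its closure under F is {B, D, E, G}.
R1 ⊄ {B, D, E, G} and R2 ⊄ {B, D, E, G}, so the split is lossy.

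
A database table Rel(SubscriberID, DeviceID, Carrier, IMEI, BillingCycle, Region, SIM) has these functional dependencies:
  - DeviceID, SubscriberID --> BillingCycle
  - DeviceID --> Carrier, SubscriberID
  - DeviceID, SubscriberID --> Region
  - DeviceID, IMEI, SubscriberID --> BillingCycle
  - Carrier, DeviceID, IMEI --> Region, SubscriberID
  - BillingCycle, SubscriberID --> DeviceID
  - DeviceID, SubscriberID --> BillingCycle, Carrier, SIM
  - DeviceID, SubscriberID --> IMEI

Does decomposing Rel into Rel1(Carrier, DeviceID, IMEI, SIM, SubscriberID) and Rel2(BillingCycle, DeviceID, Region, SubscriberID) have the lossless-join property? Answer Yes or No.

The shared attributes are {DeviceID, SubscriberID} and {DeviceID, SubscriberID}⁺ = {BillingCycle, Carrier, DeviceID, IMEI, Region, SIM, SubscriberID}.
This includes all of Rel1, so the common attributes are a superkey of Rel1 — the join is lossless.

Yes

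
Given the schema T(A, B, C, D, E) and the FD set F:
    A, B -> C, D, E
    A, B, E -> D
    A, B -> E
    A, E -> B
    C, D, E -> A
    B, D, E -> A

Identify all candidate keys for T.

Closure of {A, B} is {A, B, C, D, E}, the whole schema; {A, B} is a candidate key.
Closure of {A, E} is {A, B, C, D, E}, the whole schema; {A, E} is a candidate key.
Closure of {B, D, E} is {A, B, C, D, E}, the whole schema; {B, D, E} is a candidate key.
Closure of {C, D, E} is {A, B, C, D, E}, the whole schema; {C, D, E} is a candidate key.
These are minimal and exhaustive — every other superkey contains one of them.

{A, B}, {A, E}, {B, D, E}, {C, D, E}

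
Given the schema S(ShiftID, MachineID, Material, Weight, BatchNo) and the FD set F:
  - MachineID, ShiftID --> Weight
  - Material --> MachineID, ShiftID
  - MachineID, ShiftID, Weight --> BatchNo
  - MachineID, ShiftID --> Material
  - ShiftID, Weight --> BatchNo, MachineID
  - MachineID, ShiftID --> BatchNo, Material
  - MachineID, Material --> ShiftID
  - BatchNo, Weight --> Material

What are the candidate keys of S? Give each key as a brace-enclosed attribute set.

{BatchNo, Weight}, {MachineID, ShiftID}, {Material}, {ShiftID, Weight}

{Material} is a candidate key since {Material}⁺ = {BatchNo, MachineID, Material, ShiftID, Weight} covers every attribute.
{BatchNo, Weight} is a candidate key since {BatchNo, Weight}⁺ = {BatchNo, MachineID, Material, ShiftID, Weight} covers every attribute.
{MachineID, ShiftID} is a candidate key since {MachineID, ShiftID}⁺ = {BatchNo, MachineID, Material, ShiftID, Weight} covers every attribute.
{ShiftID, Weight} is a candidate key since {ShiftID, Weight}⁺ = {BatchNo, MachineID, Material, ShiftID, Weight} covers every attribute.
No proper subset of any of these is a key, and no other minimal superkey exists.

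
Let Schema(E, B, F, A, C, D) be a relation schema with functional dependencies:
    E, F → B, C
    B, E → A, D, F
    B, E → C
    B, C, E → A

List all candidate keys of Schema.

{B, E}, {E, F}

No FD produces {E}, so it must be in every candidate key.
Closure of {B, E} is {A, B, C, D, E, F}, the whole schema; {B, E} is a candidate key.
Closure of {E, F} is {A, B, C, D, E, F}, the whole schema; {E, F} is a candidate key.
These are minimal and exhaustive — every other superkey contains one of them.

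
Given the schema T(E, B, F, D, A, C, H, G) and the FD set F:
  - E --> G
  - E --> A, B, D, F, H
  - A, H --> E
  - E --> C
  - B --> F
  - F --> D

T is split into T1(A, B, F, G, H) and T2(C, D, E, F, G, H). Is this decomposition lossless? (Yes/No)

Common attributes: {F, G, H}; their closure is {D, F, G, H}.
The closure covers neither T1 nor T2 entirely; the join is not lossless.

No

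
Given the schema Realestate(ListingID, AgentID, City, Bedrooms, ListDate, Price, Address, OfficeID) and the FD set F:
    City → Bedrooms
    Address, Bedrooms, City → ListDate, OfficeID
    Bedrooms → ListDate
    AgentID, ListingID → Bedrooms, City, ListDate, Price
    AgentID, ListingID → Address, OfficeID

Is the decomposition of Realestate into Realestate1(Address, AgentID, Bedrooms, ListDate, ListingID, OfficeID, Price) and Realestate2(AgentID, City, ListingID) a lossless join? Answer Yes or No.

Realestate1 ∩ Realestate2 = {AgentID, ListingID}; its closure under F is {Address, AgentID, Bedrooms, City, ListDate, ListingID, OfficeID, Price}.
Since Realestate1 ⊆ {Address, AgentID, Bedrooms, City, ListDate, ListingID, OfficeID, Price}, the intersection is a superkey of Realestate1; the decomposition is lossless.

Yes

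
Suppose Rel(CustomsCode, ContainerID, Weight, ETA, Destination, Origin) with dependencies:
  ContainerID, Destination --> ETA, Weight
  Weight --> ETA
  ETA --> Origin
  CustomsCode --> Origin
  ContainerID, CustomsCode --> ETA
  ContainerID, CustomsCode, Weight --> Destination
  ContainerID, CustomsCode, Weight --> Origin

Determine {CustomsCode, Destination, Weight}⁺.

{CustomsCode, Destination, ETA, Origin, Weight}

Start with {CustomsCode, Destination, Weight}.
Weight --> ETA applies; add {ETA} → now {CustomsCode, Destination, ETA, Weight}.
ETA --> Origin applies; add {Origin} → now {CustomsCode, Destination, ETA, Origin, Weight}.
No further FD applies.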